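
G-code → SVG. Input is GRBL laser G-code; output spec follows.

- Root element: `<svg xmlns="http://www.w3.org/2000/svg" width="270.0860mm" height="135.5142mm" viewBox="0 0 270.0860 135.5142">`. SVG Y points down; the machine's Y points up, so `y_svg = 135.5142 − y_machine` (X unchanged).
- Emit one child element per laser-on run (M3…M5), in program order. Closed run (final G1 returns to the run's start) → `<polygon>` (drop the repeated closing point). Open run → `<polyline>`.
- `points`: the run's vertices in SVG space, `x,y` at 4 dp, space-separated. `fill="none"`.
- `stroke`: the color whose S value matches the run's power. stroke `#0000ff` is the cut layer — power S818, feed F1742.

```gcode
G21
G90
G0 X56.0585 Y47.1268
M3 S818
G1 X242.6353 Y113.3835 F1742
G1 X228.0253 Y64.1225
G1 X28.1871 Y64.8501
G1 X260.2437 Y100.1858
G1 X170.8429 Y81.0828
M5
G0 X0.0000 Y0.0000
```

<svg xmlns="http://www.w3.org/2000/svg" width="270.0860mm" height="135.5142mm" viewBox="0 0 270.0860 135.5142">
  <polyline points="56.0585,88.3874 242.6353,22.1307 228.0253,71.3917 28.1871,70.6641 260.2437,35.3284 170.8429,54.4314" fill="none" stroke="#0000ff"/>
</svg>

y_svg = 135.5142 − y_m. Every run uses S818, so all elements get stroke `#0000ff` (cut).

[1] open run; points: 56.0585,88.3874 242.6353,22.1307 228.0253,71.3917 28.1871,70.6641 260.2437,35.3284 170.8429,54.4314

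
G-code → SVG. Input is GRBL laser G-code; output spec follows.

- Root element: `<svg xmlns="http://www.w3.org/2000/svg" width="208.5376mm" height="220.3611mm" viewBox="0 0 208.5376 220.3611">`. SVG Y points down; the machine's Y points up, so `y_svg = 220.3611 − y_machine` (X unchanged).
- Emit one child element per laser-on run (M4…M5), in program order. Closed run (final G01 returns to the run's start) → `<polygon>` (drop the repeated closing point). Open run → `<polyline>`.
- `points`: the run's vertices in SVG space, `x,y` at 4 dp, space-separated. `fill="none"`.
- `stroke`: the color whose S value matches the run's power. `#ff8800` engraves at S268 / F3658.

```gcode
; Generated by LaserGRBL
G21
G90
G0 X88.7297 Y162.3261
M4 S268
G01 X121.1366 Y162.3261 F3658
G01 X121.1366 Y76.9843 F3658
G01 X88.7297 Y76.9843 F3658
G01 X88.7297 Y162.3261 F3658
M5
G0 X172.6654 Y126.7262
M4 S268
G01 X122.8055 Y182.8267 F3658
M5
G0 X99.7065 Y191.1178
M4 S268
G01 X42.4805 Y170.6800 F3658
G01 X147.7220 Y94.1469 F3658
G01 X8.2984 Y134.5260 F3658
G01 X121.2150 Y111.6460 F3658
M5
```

<svg xmlns="http://www.w3.org/2000/svg" width="208.5376mm" height="220.3611mm" viewBox="0 0 208.5376 220.3611">
  <polygon points="88.7297,58.0350 121.1366,58.0350 121.1366,143.3768 88.7297,143.3768" fill="none" stroke="#ff8800"/>
  <polyline points="172.6654,93.6349 122.8055,37.5344" fill="none" stroke="#ff8800"/>
  <polyline points="99.7065,29.2433 42.4805,49.6811 147.7220,126.2142 8.2984,85.8351 121.2150,108.7151" fill="none" stroke="#ff8800"/>
</svg>

y_svg = 220.3611 − y_m. Every run uses S268, so all elements get stroke `#ff8800` (engrave).

[1] closed run; points: 88.7297,58.0350 121.1366,58.0350 121.1366,143.3768 88.7297,143.3768

[2] open run; points: 172.6654,93.6349 122.8055,37.5344

[3] open run; points: 99.7065,29.2433 42.4805,49.6811 147.7220,126.2142 8.2984,85.8351 121.2150,108.7151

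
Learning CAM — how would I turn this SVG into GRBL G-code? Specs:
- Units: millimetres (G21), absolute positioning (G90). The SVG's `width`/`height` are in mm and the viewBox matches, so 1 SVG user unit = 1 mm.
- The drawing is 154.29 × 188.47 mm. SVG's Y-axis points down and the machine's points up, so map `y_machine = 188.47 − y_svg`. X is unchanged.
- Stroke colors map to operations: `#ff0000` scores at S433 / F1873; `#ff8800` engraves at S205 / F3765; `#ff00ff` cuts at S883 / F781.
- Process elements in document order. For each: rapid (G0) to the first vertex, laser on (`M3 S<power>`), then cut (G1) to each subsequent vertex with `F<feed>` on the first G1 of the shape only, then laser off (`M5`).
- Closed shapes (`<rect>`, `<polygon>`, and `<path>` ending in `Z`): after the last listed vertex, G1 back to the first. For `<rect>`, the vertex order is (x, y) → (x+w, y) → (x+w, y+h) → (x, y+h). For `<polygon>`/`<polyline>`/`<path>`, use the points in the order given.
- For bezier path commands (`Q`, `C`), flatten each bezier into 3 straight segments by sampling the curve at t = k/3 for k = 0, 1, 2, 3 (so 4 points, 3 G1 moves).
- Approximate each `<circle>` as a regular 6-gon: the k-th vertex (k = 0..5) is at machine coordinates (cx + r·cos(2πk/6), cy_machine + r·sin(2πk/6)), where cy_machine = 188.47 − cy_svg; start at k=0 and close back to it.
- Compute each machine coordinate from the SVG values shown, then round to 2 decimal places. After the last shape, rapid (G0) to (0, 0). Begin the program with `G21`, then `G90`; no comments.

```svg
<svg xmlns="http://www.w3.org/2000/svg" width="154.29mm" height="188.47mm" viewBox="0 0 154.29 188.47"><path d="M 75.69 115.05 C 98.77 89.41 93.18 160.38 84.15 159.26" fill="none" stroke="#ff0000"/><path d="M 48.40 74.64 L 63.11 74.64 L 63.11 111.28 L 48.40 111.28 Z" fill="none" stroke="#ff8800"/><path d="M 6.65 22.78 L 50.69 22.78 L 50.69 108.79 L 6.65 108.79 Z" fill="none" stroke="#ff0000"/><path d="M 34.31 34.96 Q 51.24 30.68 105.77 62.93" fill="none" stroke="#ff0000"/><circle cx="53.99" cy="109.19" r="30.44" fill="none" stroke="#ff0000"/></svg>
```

1 u = 1 mm; y_m = 188.47 − y.

[1] `<path>` cubic bezier, #ff0000→score S433 F1873: (75.69,73.42) → (90.15,73.10) → (91.10,45.87) → (84.15,29.21)

[2] `<path>` rectangle, #ff8800→engrave S205 F3765: (48.40,113.83) → (63.11,113.83) → (63.11,77.19) → (48.40,77.19) → (48.40,113.83) (closed)

[3] `<path>` rectangle, #ff0000→score S433 F1873: (6.65,165.69) → (50.69,165.69) → (50.69,79.68) → (6.65,79.68) → (6.65,165.69) (closed)

[4] `<path>` quadratic bezier, #ff0000→score S433 F1873: (34.31,153.51) → (49.77,152.30) → (73.59,142.98) → (105.77,125.54)

[5] `<circle>` circle, #ff0000→score S433 F1873: (84.43,79.28) → (69.21,105.64) → (38.77,105.64) → (23.55,79.28) → (38.77,52.92) → (69.21,52.92) → (84.43,79.28) (closed)

G21
G90
G0 X75.69 Y73.42
M3 S433
G1 X90.15 Y73.10 F1873
G1 X91.10 Y45.87
G1 X84.15 Y29.21
M5
G0 X48.40 Y113.83
M3 S205
G1 X63.11 Y113.83 F3765
G1 X63.11 Y77.19
G1 X48.40 Y77.19
G1 X48.40 Y113.83
M5
G0 X6.65 Y165.69
M3 S433
G1 X50.69 Y165.69 F1873
G1 X50.69 Y79.68
G1 X6.65 Y79.68
G1 X6.65 Y165.69
M5
G0 X34.31 Y153.51
M3 S433
G1 X49.77 Y152.30 F1873
G1 X73.59 Y142.98
G1 X105.77 Y125.54
M5
G0 X84.43 Y79.28
M3 S433
G1 X69.21 Y105.64 F1873
G1 X38.77 Y105.64
G1 X23.55 Y79.28
G1 X38.77 Y52.92
G1 X69.21 Y52.92
G1 X84.43 Y79.28
M5
G0 X0.00 Y0.00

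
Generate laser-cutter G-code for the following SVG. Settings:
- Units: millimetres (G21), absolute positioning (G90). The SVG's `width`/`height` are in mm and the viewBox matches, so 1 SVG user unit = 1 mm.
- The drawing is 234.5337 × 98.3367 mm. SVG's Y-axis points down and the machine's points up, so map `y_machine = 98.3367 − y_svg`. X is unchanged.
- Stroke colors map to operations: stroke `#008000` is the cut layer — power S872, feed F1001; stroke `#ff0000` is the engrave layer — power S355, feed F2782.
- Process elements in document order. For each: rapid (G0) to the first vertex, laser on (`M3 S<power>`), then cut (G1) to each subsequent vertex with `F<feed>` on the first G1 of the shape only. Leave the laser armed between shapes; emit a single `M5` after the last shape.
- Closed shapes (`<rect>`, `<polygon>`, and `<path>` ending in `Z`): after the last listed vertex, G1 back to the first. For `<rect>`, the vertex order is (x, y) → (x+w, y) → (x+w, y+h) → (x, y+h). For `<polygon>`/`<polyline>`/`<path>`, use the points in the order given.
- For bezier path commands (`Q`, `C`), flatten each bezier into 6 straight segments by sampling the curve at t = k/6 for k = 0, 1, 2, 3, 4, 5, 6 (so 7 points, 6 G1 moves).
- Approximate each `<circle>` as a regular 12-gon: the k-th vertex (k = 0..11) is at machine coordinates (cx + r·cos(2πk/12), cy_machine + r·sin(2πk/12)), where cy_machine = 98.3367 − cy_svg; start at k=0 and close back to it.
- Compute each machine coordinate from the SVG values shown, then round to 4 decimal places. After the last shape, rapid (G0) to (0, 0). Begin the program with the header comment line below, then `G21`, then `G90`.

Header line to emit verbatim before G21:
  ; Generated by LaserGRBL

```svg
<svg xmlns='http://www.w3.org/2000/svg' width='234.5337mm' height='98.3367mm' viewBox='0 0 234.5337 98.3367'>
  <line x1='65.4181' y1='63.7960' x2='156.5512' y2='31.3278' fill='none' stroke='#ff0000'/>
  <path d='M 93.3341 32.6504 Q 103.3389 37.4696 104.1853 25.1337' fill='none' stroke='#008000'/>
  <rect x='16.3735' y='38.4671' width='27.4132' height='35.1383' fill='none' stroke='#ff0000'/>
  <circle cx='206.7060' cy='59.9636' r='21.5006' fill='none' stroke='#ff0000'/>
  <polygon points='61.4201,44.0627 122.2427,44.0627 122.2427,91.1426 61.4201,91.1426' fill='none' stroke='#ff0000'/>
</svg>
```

; Generated by LaserGRBL
G21
G90
G0 X65.4181 Y34.5407
M3 S355
G1 X156.5512 Y67.0089 F2782
G0 X93.3341 Y65.6863
M3 S872
G1 X96.4146 Y64.5564 F1001
G1 X98.9864 Y64.3796
G1 X101.0493 Y65.1559
G1 X102.6034 Y66.8852
G1 X103.6488 Y69.5676
G1 X104.1853 Y73.2030
G0 X16.3735 Y59.8696
M3 S355
G1 X43.7867 Y59.8696 F2782
G1 X43.7867 Y24.7313
G1 X16.3735 Y24.7313
G1 X16.3735 Y59.8696
G0 X228.2066 Y38.3731
M3 S355
G1 X225.3261 Y49.1234 F2782
G1 X217.4563 Y56.9932
G1 X206.7060 Y59.8737
G1 X195.9557 Y56.9932
G1 X188.0859 Y49.1234
G1 X185.2054 Y38.3731
G1 X188.0859 Y27.6228
G1 X195.9557 Y19.7530
G1 X206.7060 Y16.8725
G1 X217.4563 Y19.7530
G1 X225.3261 Y27.6228
G1 X228.2066 Y38.3731
G0 X61.4201 Y54.2740
M3 S355
G1 X122.2427 Y54.2740 F2782
G1 X122.2427 Y7.1941
G1 X61.4201 Y7.1941
G1 X61.4201 Y54.2740
M5
G0 X0.0000 Y0.0000

viewBox `0 0 234.5337 98.3367` with mm width/height → 1 unit = 1 mm. Flip: y_m = 98.3367 − y_svg.

**Shape 1** — `<line>` line segment, stroke `#ff0000` → engrave (S355, F2782). Machine vertices: (65.4181,34.5407) → (156.5512,67.0089). Open path.

**Shape 2** — `<path>` quadratic bezier, stroke `#008000` → cut (S872, F1001). Control points (SVG): P0=(93.3341,32.6504), P1=(103.3389,37.4696), P2=(104.1853,25.1337); sampled at t=k/6. Machine vertices: (93.3341,65.6863) → (96.4146,64.5564) → (98.9864,64.3796) → (101.0493,65.1559) → (102.6034,66.8852) → (103.6488,69.5676) → (104.1853,73.2030). Open path.

**Shape 3** — `<rect>` rectangle, stroke `#ff0000` → engrave (S355, F2782). Machine vertices: (16.3735,59.8696) → (43.7867,59.8696) → (43.7867,24.7313) → (16.3735,24.7313) → (16.3735,59.8696). Closed: final G1 returns to the first vertex.

**Shape 4** — `<circle>` circle, stroke `#ff0000` → engrave (S355, F2782). Machine vertices: (228.2066,38.3731) → (225.3261,49.1234) → (217.4563,56.9932) → (206.7060,59.8737) → (195.9557,56.9932) → (188.0859,49.1234) → (185.2054,38.3731) → (188.0859,27.6228) → (195.9557,19.7530) → (206.7060,16.8725) → (217.4563,19.7530) → (225.3261,27.6228) → (228.2066,38.3731). Closed: final G1 returns to the first vertex.

**Shape 5** — `<polygon>` rectangle, stroke `#ff0000` → engrave (S355, F2782). Machine vertices: (61.4201,54.2740) → (122.2427,54.2740) → (122.2427,7.1941) → (61.4201,7.1941) → (61.4201,54.2740). Closed: final G1 returns to the first vertex.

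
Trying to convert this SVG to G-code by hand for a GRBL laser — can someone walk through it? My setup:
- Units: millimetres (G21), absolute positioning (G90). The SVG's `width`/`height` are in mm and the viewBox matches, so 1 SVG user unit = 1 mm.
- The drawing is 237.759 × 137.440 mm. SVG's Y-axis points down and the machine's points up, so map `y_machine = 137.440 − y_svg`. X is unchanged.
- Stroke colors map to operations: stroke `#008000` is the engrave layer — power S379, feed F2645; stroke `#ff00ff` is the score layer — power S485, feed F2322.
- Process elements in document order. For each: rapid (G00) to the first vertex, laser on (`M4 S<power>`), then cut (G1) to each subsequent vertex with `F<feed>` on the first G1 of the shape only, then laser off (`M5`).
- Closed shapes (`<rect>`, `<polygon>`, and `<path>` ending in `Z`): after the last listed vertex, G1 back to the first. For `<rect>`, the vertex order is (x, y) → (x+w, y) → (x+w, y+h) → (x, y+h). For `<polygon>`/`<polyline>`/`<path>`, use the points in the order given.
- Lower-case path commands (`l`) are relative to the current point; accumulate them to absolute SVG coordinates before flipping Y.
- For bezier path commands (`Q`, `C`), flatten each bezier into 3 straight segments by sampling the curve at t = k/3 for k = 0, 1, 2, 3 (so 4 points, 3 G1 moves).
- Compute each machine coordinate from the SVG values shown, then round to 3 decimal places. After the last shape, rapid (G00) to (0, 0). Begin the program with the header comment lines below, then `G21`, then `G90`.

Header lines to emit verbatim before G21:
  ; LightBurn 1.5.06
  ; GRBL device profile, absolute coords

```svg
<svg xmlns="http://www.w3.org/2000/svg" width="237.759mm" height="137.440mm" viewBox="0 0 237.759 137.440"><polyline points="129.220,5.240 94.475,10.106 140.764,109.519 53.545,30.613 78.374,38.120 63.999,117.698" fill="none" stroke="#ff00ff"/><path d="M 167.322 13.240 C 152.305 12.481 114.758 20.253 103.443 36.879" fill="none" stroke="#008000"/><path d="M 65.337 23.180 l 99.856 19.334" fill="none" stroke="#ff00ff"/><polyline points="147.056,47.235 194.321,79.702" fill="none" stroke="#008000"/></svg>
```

viewBox `0 0 237.759 137.440` with mm width/height → 1 unit = 1 mm. Flip: y_m = 137.440 − y_svg.

**Shape 1** — `<polyline>` open polyline, stroke `#ff00ff` → score (S485, F2322). Machine vertices: (129.220,132.200) → (94.475,127.334) → (140.764,27.921) → (53.545,106.827) → (78.374,99.320) → (63.999,19.742). Open path.

**Shape 2** — `<path>` cubic bezier, stroke `#008000` → engrave (S379, F2645). Control points (SVG): P0=(167.322,13.240), P1=(152.305,12.481), P2=(114.758,20.253), P3=(103.443,36.879); sampled at t=k/3. Machine vertices: (167.322,124.200) → (146.601,122.103) → (121.696,114.248) → (103.443,100.561). Open path.

**Shape 3** — `<path>` line segment, stroke `#ff00ff` → score (S485, F2322). Machine vertices: (65.337,114.260) → (165.193,94.926). Open path.

**Shape 4** — `<polyline>` line segment, stroke `#008000` → engrave (S379, F2645). Machine vertices: (147.056,90.205) → (194.321,57.738). Open path.

; LightBurn 1.5.06
; GRBL device profile, absolute coords
G21
G90
G00 X129.220 Y132.200
M4 S485
G1 X94.475 Y127.334 F2322
G1 X140.764 Y27.921
G1 X53.545 Y106.827
G1 X78.374 Y99.320
G1 X63.999 Y19.742
M5
G00 X167.322 Y124.200
M4 S379
G1 X146.601 Y122.103 F2645
G1 X121.696 Y114.248
G1 X103.443 Y100.561
M5
G00 X65.337 Y114.260
M4 S485
G1 X165.193 Y94.926 F2322
M5
G00 X147.056 Y90.205
M4 S379
G1 X194.321 Y57.738 F2645
M5
G00 X0.000 Y0.000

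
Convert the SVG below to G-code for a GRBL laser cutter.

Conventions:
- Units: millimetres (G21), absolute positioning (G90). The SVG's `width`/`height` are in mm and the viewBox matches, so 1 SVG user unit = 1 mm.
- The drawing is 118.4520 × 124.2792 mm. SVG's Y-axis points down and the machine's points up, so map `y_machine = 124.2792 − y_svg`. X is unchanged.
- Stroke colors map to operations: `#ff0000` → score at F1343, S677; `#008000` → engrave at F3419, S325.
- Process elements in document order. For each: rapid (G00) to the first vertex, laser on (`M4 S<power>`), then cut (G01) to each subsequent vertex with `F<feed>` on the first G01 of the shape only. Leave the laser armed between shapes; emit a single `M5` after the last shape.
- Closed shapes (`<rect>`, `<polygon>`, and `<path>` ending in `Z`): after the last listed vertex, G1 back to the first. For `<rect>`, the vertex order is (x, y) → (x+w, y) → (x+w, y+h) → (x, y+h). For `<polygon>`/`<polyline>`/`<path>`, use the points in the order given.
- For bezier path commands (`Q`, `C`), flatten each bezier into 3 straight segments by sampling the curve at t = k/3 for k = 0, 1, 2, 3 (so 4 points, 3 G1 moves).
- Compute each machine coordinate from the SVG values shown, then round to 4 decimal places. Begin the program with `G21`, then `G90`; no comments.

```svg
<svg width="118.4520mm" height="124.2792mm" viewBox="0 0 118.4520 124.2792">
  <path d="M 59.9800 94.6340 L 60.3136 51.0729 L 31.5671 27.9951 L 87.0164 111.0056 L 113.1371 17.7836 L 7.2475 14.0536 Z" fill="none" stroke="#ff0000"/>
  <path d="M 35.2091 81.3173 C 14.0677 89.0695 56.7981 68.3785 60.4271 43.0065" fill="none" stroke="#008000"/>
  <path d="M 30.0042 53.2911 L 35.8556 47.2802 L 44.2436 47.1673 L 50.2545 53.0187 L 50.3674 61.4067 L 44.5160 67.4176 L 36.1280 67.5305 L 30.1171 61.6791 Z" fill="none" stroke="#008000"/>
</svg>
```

1 u = 1 mm; y_m = 124.2792 − y.

[1] `<path>` closed polygon, #ff0000→score S677 F1343: (59.9800,29.6452) → (60.3136,73.2063) → (31.5671,96.2841) → (87.0164,13.2736) → (113.1371,106.4956) → (7.2475,110.2256) → (59.9800,29.6452) (closed)

[2] `<path>` cubic bezier, #008000→engrave S325 F3419: (35.2091,42.9619) → (31.5445,43.8107) → (47.5781,58.3411) → (60.4271,81.2727)

[3] `<path>` regular polygon, #008000→engrave S325 F3419: (30.0042,70.9881) → (35.8556,76.9990) → (44.2436,77.1119) → (50.2545,71.2605) → (50.3674,62.8725) → (44.5160,56.8616) → (36.1280,56.7487) → (30.1171,62.6001) → (30.0042,70.9881) (closed)

G21
G90
G00 X59.9800 Y29.6452
M4 S677
G01 X60.3136 Y73.2063 F1343
G01 X31.5671 Y96.2841
G01 X87.0164 Y13.2736
G01 X113.1371 Y106.4956
G01 X7.2475 Y110.2256
G01 X59.9800 Y29.6452
G00 X35.2091 Y42.9619
M4 S325
G01 X31.5445 Y43.8107 F3419
G01 X47.5781 Y58.3411
G01 X60.4271 Y81.2727
G00 X30.0042 Y70.9881
M4 S325
G01 X35.8556 Y76.9990 F3419
G01 X44.2436 Y77.1119
G01 X50.2545 Y71.2605
G01 X50.3674 Y62.8725
G01 X44.5160 Y56.8616
G01 X36.1280 Y56.7487
G01 X30.1171 Y62.6001
G01 X30.0042 Y70.9881
M5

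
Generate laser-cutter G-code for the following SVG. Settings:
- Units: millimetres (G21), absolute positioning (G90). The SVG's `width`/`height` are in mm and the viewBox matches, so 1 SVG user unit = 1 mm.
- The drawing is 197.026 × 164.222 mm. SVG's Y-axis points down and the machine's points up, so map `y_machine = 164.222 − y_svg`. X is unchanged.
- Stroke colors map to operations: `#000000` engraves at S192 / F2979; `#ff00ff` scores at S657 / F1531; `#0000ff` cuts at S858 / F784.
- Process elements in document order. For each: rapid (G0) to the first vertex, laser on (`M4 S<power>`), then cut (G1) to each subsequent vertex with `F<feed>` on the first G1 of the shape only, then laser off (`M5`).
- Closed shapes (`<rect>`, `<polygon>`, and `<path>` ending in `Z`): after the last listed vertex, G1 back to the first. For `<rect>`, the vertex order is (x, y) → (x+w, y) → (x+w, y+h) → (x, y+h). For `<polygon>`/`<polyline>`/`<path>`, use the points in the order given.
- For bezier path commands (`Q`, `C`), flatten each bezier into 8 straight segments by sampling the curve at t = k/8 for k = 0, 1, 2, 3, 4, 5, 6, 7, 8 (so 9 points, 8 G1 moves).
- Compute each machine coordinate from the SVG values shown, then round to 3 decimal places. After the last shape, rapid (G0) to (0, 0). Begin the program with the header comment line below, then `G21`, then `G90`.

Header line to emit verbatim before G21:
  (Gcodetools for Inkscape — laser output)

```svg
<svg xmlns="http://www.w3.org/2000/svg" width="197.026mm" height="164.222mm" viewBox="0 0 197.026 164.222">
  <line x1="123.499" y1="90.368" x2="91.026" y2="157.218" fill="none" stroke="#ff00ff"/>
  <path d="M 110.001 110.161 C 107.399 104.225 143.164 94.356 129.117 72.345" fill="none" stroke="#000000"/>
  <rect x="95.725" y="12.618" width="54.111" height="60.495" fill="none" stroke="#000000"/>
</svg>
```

(Gcodetools for Inkscape — laser output)
G21
G90
G0 X123.499 Y73.854
M4 S657
G1 X91.026 Y7.004 F1531
M5
G0 X110.001 Y54.061
M4 S192
G1 X110.651 Y56.487 F2979
G1 X113.866 Y59.379
G1 X118.610 Y62.831
G1 X123.851 Y66.941
G1 X128.556 Y71.804
G1 X131.690 Y77.517
G1 X132.222 Y84.176
G1 X129.117 Y91.877
M5
G0 X95.725 Y151.604
M4 S192
G1 X149.836 Y151.604 F2979
G1 X149.836 Y91.109
G1 X95.725 Y91.109
G1 X95.725 Y151.604
M5
G0 X0.000 Y0.000

1 u = 1 mm; y_m = 164.222 − y.

[1] `<line>` line segment, #ff00ff→score S657 F1531: (123.499,73.854) → (91.026,7.004)

[2] `<path>` cubic bezier, #000000→engrave S192 F2979: (110.001,54.061) → (110.651,56.487) → (113.866,59.379) → (118.610,62.831) → (123.851,66.941) → (128.556,71.804) → (131.690,77.517) → (132.222,84.176) → (129.117,91.877)

[3] `<rect>` rectangle, #000000→engrave S192 F2979: (95.725,151.604) → (149.836,151.604) → (149.836,91.109) → (95.725,91.109) → (95.725,151.604) (closed)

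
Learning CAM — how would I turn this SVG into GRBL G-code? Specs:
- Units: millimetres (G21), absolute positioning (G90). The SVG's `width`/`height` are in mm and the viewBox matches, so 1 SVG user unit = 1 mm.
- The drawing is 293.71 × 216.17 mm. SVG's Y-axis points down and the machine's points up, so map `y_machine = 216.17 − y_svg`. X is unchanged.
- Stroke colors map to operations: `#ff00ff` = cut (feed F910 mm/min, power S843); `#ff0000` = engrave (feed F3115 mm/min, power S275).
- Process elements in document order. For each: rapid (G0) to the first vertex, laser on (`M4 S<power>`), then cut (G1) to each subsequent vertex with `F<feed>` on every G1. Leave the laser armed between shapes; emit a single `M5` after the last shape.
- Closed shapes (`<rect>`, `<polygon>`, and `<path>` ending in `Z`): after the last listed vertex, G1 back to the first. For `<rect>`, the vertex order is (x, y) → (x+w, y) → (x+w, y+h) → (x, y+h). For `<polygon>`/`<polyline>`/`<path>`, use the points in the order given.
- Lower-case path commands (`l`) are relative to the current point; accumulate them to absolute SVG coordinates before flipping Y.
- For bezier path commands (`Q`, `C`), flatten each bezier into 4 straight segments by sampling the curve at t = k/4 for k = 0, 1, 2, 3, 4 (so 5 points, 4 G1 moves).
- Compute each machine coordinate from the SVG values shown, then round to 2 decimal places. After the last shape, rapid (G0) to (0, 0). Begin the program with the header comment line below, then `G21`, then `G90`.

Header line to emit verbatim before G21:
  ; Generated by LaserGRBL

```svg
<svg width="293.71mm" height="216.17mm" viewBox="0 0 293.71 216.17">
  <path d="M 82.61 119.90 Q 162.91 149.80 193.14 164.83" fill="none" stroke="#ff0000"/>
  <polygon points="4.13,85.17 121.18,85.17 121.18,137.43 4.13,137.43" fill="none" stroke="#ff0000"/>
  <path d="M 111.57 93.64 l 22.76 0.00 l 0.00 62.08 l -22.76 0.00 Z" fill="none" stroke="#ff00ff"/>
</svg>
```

; Generated by LaserGRBL
G21
G90
G0 X82.61 Y96.27
M4 S275
G1 X119.63 Y82.25 F3115
G1 X150.39 Y70.09 F3115
G1 X174.90 Y59.78 F3115
G1 X193.14 Y51.34 F3115
G0 X4.13 Y131.00
M4 S275
G1 X121.18 Y131.00 F3115
G1 X121.18 Y78.74 F3115
G1 X4.13 Y78.74 F3115
G1 X4.13 Y131.00 F3115
G0 X111.57 Y122.53
M4 S843
G1 X134.33 Y122.53 F910
G1 X134.33 Y60.45 F910
G1 X111.57 Y60.45 F910
G1 X111.57 Y122.53 F910
M5
G0 X0.00 Y0.00

viewBox `0 0 293.71 216.17` with mm width/height → 1 unit = 1 mm. Flip: y_m = 216.17 − y_svg.

**Shape 1** — `<path>` quadratic bezier, stroke `#ff0000` → engrave (S275, F3115). Control points (SVG): P0=(82.61,119.90), P1=(162.91,149.80), P2=(193.14,164.83); sampled at t=k/4. Machine vertices: (82.61,96.27) → (119.63,82.25) → (150.39,70.09) → (174.90,59.78) → (193.14,51.34). Open path.

**Shape 2** — `<polygon>` rectangle, stroke `#ff0000` → engrave (S275, F3115). Machine vertices: (4.13,131.00) → (121.18,131.00) → (121.18,78.74) → (4.13,78.74) → (4.13,131.00). Closed: final G1 returns to the first vertex.

**Shape 3** — `<path>` rectangle, stroke `#ff00ff` → cut (S843, F910). Machine vertices: (111.57,122.53) → (134.33,122.53) → (134.33,60.45) → (111.57,60.45) → (111.57,122.53). Closed: final G1 returns to the first vertex.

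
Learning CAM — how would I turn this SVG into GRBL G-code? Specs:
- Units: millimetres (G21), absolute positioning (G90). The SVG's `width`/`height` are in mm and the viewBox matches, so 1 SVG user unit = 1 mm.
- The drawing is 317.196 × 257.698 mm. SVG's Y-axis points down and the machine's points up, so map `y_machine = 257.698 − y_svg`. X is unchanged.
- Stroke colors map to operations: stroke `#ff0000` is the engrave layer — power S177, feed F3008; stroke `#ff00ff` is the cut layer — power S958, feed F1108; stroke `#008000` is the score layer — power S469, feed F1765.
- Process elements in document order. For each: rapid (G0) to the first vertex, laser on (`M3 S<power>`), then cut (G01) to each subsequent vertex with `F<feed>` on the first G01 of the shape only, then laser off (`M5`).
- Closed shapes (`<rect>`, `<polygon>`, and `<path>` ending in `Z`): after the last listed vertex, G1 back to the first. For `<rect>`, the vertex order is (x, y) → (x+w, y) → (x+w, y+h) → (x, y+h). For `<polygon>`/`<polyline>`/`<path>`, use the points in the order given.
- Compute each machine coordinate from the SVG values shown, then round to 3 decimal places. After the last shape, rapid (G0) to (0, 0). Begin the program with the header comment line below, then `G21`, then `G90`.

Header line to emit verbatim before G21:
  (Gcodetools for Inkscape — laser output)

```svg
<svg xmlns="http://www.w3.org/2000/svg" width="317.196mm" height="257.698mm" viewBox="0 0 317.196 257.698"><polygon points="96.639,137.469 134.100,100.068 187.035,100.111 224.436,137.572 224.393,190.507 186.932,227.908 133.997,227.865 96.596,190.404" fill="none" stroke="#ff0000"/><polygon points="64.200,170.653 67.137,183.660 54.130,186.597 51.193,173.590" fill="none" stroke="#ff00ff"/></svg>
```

Since the viewBox matches the mm dimensions, user units are millimetres directly. The only transform is the Y-flip y_m = 257.698 − y_svg.

Shape 1 is a regular polygon drawn with `<polygon>`. Its stroke #ff0000 means engrave at S177, F3008. After flipping Y the toolpath is (96.639,120.229) → (134.100,157.630) → (187.035,157.587) → (224.436,120.126) → (224.393,67.191) → (186.932,29.790) → (133.997,29.833) → (96.596,67.294) → (96.639,120.229), returning to the start.

Shape 2 is a regular polygon drawn with `<polygon>`. Its stroke #ff00ff means cut at S958, F1108. After flipping Y the toolpath is (64.200,87.045) → (67.137,74.038) → (54.130,71.101) → (51.193,84.108) → (64.200,87.045), returning to the start.

(Gcodetools for Inkscape — laser output)
G21
G90
G0 X96.639 Y120.229
M3 S177
G01 X134.100 Y157.630 F3008
G01 X187.035 Y157.587
G01 X224.436 Y120.126
G01 X224.393 Y67.191
G01 X186.932 Y29.790
G01 X133.997 Y29.833
G01 X96.596 Y67.294
G01 X96.639 Y120.229
M5
G0 X64.200 Y87.045
M3 S958
G01 X67.137 Y74.038 F1108
G01 X54.130 Y71.101
G01 X51.193 Y84.108
G01 X64.200 Y87.045
M5
G0 X0.000 Y0.000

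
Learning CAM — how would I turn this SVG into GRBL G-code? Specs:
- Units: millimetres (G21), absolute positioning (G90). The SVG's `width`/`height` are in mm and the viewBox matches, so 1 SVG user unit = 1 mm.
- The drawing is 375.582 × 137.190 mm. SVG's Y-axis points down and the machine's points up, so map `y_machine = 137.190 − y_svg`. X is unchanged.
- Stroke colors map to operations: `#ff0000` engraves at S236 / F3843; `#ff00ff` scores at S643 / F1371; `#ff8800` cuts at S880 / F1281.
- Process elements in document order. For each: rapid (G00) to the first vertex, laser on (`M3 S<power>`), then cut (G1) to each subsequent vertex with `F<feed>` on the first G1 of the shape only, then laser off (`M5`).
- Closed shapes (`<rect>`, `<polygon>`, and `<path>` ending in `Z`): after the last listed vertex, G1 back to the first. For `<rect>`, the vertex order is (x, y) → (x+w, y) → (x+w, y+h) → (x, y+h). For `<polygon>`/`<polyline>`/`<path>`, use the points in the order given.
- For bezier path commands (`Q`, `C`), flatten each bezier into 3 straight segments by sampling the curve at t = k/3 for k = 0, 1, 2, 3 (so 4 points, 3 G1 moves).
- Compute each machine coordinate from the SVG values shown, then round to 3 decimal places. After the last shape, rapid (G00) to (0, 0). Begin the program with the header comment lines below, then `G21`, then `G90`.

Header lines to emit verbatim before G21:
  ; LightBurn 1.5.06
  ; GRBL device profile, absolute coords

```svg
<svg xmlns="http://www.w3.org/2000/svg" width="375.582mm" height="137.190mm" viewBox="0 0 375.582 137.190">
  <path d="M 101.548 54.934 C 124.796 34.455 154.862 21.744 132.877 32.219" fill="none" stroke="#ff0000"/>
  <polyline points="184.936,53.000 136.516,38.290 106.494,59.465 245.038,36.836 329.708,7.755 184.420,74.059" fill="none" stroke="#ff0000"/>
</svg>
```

; LightBurn 1.5.06
; GRBL device profile, absolute coords
G21
G90
G00 X101.548 Y82.256
M3 S236
G1 X124.888 Y99.575 F3843
G1 X139.692 Y108.288
G1 X132.877 Y104.971
M5
G00 X184.936 Y84.190
M3 S236
G1 X136.516 Y98.900 F3843
G1 X106.494 Y77.725
G1 X245.038 Y100.354
G1 X329.708 Y129.435
G1 X184.420 Y63.131
M5
G00 X0.000 Y0.000

viewBox `0 0 375.582 137.190` with mm width/height → 1 unit = 1 mm. Flip: y_m = 137.190 − y_svg.

**Shape 1** — `<path>` cubic bezier, stroke `#ff0000` → engrave (S236, F3843). Control points (SVG): P0=(101.548,54.934), P1=(124.796,34.455), P2=(154.862,21.744), P3=(132.877,32.219); sampled at t=k/3. Machine vertices: (101.548,82.256) → (124.888,99.575) → (139.692,108.288) → (132.877,104.971). Open path.

**Shape 2** — `<polyline>` open polyline, stroke `#ff0000` → engrave (S236, F3843). Machine vertices: (184.936,84.190) → (136.516,98.900) → (106.494,77.725) → (245.038,100.354) → (329.708,129.435) → (184.420,63.131). Open path.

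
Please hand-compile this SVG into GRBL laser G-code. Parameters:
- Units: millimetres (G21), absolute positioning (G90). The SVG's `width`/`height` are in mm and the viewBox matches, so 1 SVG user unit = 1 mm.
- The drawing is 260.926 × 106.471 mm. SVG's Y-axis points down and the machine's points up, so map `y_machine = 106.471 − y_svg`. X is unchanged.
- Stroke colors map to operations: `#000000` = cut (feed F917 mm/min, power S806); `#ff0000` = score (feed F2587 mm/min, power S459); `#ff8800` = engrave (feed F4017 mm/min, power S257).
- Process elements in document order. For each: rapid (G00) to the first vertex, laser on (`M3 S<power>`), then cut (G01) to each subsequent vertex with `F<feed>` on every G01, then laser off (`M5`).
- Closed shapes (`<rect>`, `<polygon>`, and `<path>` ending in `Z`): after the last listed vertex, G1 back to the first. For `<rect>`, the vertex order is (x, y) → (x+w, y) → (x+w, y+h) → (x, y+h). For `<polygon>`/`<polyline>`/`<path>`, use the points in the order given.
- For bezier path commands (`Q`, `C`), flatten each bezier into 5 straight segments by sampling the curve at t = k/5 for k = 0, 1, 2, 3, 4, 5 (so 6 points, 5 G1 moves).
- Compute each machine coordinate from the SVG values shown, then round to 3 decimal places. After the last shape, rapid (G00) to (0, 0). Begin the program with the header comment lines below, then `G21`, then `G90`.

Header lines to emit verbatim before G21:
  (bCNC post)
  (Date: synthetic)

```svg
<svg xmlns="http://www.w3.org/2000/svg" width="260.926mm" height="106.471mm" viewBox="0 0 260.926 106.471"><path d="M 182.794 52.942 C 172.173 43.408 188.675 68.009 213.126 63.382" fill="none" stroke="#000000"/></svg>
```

(bCNC post)
(Date: synthetic)
G21
G90
G00 X182.794 Y53.529
M3 S806
G01 X179.523 Y55.660 F917
G01 X181.841 Y52.640 F917
G01 X188.827 Y47.511 F917
G01 X199.563 Y43.313 F917
G01 X213.126 Y43.089 F917
M5
G00 X0.000 Y0.000

Since the viewBox matches the mm dimensions, user units are millimetres directly. The only transform is the Y-flip y_m = 106.471 − y_svg.

Shape 1 is a cubic bezier drawn with `<path>`. Its stroke #000000 means cut at S806, F917. After flipping Y the toolpath is (182.794,53.529) → (179.523,55.660) → (181.841,52.640) → (188.827,47.511) → (199.563,43.313) → (213.126,43.089).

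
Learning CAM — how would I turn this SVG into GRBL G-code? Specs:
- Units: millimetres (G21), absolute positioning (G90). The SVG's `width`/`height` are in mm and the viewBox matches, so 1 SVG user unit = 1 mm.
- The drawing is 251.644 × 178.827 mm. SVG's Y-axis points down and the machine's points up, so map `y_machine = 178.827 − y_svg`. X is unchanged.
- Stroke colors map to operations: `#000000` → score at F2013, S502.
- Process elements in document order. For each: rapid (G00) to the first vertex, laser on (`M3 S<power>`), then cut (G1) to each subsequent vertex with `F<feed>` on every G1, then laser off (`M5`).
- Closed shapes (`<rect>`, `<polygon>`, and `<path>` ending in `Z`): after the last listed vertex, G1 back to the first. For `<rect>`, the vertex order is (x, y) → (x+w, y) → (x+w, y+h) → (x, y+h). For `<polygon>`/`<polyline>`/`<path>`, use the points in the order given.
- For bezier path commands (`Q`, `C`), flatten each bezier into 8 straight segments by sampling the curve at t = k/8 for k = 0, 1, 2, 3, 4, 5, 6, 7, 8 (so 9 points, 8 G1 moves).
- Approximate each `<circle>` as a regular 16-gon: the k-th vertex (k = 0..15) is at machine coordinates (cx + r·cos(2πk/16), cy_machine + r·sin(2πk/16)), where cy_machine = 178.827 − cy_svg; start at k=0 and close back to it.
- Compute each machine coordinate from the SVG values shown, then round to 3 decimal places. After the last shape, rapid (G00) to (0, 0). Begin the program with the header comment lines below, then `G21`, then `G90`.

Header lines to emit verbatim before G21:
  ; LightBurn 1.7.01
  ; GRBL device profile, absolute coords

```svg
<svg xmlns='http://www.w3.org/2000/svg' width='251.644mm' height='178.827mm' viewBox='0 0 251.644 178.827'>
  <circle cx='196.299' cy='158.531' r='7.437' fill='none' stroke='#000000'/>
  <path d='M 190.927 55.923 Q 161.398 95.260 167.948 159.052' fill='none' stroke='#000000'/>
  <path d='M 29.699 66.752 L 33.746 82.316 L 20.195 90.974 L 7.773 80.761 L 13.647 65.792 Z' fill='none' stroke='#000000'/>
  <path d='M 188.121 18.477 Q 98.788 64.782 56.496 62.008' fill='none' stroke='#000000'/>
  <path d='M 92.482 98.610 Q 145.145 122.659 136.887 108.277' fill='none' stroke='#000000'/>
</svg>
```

; LightBurn 1.7.01
; GRBL device profile, absolute coords
G21
G90
G00 X203.736 Y20.296
M3 S502
G1 X203.170 Y23.142 F2013
G1 X201.558 Y25.555 F2013
G1 X199.145 Y27.167 F2013
G1 X196.299 Y27.733 F2013
G1 X193.453 Y27.167 F2013
G1 X191.040 Y25.555 F2013
G1 X189.428 Y23.142 F2013
G1 X188.862 Y20.296 F2013
G1 X189.428 Y17.450 F2013
G1 X191.040 Y15.037 F2013
G1 X193.453 Y13.425 F2013
G1 X196.299 Y12.859 F2013
G1 X199.145 Y13.425 F2013
G1 X201.558 Y15.037 F2013
G1 X203.170 Y17.450 F2013
G1 X203.736 Y20.296 F2013
M5
G00 X190.927 Y122.904
M3 S502
G1 X184.108 Y112.688 F2013
G1 X178.417 Y101.707 F2013
G1 X173.854 Y89.962 F2013
G1 X170.418 Y77.453 F2013
G1 X168.109 Y64.180 F2013
G1 X166.928 Y50.143 F2013
G1 X166.874 Y35.341 F2013
G1 X167.948 Y19.775 F2013
M5
G00 X29.699 Y112.075
M3 S502
G1 X33.746 Y96.511 F2013
G1 X20.195 Y87.853 F2013
G1 X7.773 Y98.066 F2013
G1 X13.647 Y113.035 F2013
G1 X29.699 Y112.075 F2013
M5
G00 X188.121 Y160.350
M3 S502
G1 X166.523 Y149.541 F2013
G1 X146.395 Y140.265 F2013
G1 X127.736 Y132.523 F2013
G1 X110.548 Y126.315 F2013
G1 X94.830 Y121.640 F2013
G1 X80.582 Y118.499 F2013
G1 X67.804 Y116.892 F2013
G1 X56.496 Y116.819 F2013
M5
G00 X92.482 Y80.217
M3 S502
G1 X104.696 Y74.805 F2013
G1 X115.006 Y70.594 F2013
G1 X123.412 Y67.585 F2013
G1 X129.915 Y65.776 F2013
G1 X134.513 Y65.168 F2013
G1 X137.208 Y65.761 F2013
G1 X138.000 Y67.555 F2013
G1 X136.887 Y70.550 F2013
M5
G00 X0.000 Y0.000

Since the viewBox matches the mm dimensions, user units are millimetres directly. The only transform is the Y-flip y_m = 178.827 − y_svg.

Shape 1 is a circle drawn with `<circle>`. Its stroke #000000 means score at S502, F2013. After flipping Y the toolpath is (203.736,20.296) → (203.170,23.142) → (201.558,25.555) → (199.145,27.167) → (196.299,27.733) → (193.453,27.167) → (191.040,25.555) → (189.428,23.142) → (188.862,20.296) → (189.428,17.450) → (191.040,15.037) → (193.453,13.425) → (196.299,12.859) → (199.145,13.425) → (201.558,15.037) → (203.170,17.450) → (203.736,20.296), returning to the start.

Shape 2 is a quadratic bezier drawn with `<path>`. Its stroke #000000 means score at S502, F2013. After flipping Y the toolpath is (190.927,122.904) → (184.108,112.688) → (178.417,101.707) → (173.854,89.962) → (170.418,77.453) → (168.109,64.180) → (166.928,50.143) → (166.874,35.341) → (167.948,19.775).

Shape 3 is a regular polygon drawn with `<path>`. Its stroke #000000 means score at S502, F2013. After flipping Y the toolpath is (29.699,112.075) → (33.746,96.511) → (20.195,87.853) → (7.773,98.066) → (13.647,113.035) → (29.699,112.075), returning to the start.

Shape 4 is a quadratic bezier drawn with `<path>`. Its stroke #000000 means score at S502, F2013. After flipping Y the toolpath is (188.121,160.350) → (166.523,149.541) → (146.395,140.265) → (127.736,132.523) → (110.548,126.315) → (94.830,121.640) → (80.582,118.499) → (67.804,116.892) → (56.496,116.819).

Shape 5 is a quadratic bezier drawn with `<path>`. Its stroke #000000 means score at S502, F2013. After flipping Y the toolpath is (92.482,80.217) → (104.696,74.805) → (115.006,70.594) → (123.412,67.585) → (129.915,65.776) → (134.513,65.168) → (137.208,65.761) → (138.000,67.555) → (136.887,70.550).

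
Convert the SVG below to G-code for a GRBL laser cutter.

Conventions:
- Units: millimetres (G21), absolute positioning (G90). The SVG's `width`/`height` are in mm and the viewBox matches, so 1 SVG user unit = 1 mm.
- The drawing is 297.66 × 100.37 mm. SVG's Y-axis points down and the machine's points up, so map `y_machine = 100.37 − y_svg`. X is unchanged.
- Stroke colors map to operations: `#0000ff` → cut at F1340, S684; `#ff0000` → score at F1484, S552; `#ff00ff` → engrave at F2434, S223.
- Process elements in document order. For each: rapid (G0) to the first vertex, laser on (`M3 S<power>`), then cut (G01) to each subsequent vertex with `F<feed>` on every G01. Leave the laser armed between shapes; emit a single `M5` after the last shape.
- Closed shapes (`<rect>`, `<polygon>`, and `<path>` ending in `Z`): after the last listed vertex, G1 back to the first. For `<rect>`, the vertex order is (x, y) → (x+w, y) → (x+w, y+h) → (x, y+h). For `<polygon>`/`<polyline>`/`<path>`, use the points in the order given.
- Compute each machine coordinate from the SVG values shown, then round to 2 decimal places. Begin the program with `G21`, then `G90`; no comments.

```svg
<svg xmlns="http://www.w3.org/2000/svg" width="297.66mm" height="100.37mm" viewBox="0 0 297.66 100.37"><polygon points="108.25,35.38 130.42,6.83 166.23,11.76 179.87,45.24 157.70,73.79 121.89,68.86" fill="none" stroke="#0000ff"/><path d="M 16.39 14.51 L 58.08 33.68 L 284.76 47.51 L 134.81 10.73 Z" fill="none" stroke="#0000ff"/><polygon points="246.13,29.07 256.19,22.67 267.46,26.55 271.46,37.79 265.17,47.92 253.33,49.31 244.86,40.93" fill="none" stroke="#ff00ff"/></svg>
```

G21
G90
G0 X108.25 Y64.99
M3 S684
G01 X130.42 Y93.54 F1340
G01 X166.23 Y88.61 F1340
G01 X179.87 Y55.13 F1340
G01 X157.70 Y26.58 F1340
G01 X121.89 Y31.51 F1340
G01 X108.25 Y64.99 F1340
G0 X16.39 Y85.86
M3 S684
G01 X58.08 Y66.69 F1340
G01 X284.76 Y52.86 F1340
G01 X134.81 Y89.64 F1340
G01 X16.39 Y85.86 F1340
G0 X246.13 Y71.30
M3 S223
G01 X256.19 Y77.70 F2434
G01 X267.46 Y73.82 F2434
G01 X271.46 Y62.58 F2434
G01 X265.17 Y52.45 F2434
G01 X253.33 Y51.06 F2434
G01 X244.86 Y59.44 F2434
G01 X246.13 Y71.30 F2434
M5

1 u = 1 mm; y_m = 100.37 − y.

[1] `<polygon>` regular polygon, #0000ff→cut S684 F1340: (108.25,64.99) → (130.42,93.54) → (166.23,88.61) → (179.87,55.13) → (157.70,26.58) → (121.89,31.51) → (108.25,64.99) (closed)

[2] `<path>` closed polygon, #0000ff→cut S684 F1340: (16.39,85.86) → (58.08,66.69) → (284.76,52.86) → (134.81,89.64) → (16.39,85.86) (closed)

[3] `<polygon>` regular polygon, #ff00ff→engrave S223 F2434: (246.13,71.30) → (256.19,77.70) → (267.46,73.82) → (271.46,62.58) → (265.17,52.45) → (253.33,51.06) → (244.86,59.44) → (246.13,71.30) (closed)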